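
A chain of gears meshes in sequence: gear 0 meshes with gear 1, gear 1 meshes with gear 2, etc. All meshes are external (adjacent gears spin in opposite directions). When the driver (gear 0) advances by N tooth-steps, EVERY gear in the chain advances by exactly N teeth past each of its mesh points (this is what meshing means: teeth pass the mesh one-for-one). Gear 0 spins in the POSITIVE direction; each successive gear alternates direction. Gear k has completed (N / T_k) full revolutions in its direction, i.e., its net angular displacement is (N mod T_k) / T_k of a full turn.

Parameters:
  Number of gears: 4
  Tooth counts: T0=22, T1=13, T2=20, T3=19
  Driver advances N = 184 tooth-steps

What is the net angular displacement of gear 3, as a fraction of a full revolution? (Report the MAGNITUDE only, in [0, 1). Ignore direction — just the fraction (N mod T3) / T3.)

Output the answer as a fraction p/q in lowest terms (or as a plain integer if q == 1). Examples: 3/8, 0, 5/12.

Chain of 4 gears, tooth counts: [22, 13, 20, 19]
  gear 0: T0=22, direction=positive, advance = 184 mod 22 = 8 teeth = 8/22 turn
  gear 1: T1=13, direction=negative, advance = 184 mod 13 = 2 teeth = 2/13 turn
  gear 2: T2=20, direction=positive, advance = 184 mod 20 = 4 teeth = 4/20 turn
  gear 3: T3=19, direction=negative, advance = 184 mod 19 = 13 teeth = 13/19 turn
Gear 3: 184 mod 19 = 13
Fraction = 13 / 19 = 13/19 (gcd(13,19)=1) = 13/19

Answer: 13/19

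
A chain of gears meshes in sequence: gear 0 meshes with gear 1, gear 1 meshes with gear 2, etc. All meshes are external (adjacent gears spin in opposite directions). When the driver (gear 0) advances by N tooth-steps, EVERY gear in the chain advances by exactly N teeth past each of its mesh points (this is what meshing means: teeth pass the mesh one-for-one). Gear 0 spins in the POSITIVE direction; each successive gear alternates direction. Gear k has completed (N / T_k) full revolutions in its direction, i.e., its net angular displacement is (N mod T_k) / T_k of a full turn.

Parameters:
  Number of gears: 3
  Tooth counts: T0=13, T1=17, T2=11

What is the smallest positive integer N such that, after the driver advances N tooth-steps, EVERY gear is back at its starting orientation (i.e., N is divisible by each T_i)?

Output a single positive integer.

Answer: 2431

Derivation:
Gear k returns to start when N is a multiple of T_k.
All gears at start simultaneously when N is a common multiple of [13, 17, 11]; the smallest such N is lcm(13, 17, 11).
Start: lcm = T0 = 13
Fold in T1=17: gcd(13, 17) = 1; lcm(13, 17) = 13 * 17 / 1 = 221 / 1 = 221
Fold in T2=11: gcd(221, 11) = 1; lcm(221, 11) = 221 * 11 / 1 = 2431 / 1 = 2431
Full cycle length = 2431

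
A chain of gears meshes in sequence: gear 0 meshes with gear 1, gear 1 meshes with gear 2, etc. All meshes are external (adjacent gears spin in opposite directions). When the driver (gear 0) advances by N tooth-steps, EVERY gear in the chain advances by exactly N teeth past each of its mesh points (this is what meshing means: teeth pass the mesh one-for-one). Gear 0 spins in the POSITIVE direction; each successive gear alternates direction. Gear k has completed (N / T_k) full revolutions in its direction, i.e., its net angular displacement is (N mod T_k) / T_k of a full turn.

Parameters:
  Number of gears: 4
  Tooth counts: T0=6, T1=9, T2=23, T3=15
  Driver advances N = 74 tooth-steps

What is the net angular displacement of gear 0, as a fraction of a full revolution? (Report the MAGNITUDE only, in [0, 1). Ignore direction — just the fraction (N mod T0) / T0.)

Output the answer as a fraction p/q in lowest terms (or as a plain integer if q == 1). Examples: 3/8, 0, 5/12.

Chain of 4 gears, tooth counts: [6, 9, 23, 15]
  gear 0: T0=6, direction=positive, advance = 74 mod 6 = 2 teeth = 2/6 turn
  gear 1: T1=9, direction=negative, advance = 74 mod 9 = 2 teeth = 2/9 turn
  gear 2: T2=23, direction=positive, advance = 74 mod 23 = 5 teeth = 5/23 turn
  gear 3: T3=15, direction=negative, advance = 74 mod 15 = 14 teeth = 14/15 turn
Gear 0: 74 mod 6 = 2
Fraction = 2 / 6 = 1/3 (gcd(2,6)=2) = 1/3

Answer: 1/3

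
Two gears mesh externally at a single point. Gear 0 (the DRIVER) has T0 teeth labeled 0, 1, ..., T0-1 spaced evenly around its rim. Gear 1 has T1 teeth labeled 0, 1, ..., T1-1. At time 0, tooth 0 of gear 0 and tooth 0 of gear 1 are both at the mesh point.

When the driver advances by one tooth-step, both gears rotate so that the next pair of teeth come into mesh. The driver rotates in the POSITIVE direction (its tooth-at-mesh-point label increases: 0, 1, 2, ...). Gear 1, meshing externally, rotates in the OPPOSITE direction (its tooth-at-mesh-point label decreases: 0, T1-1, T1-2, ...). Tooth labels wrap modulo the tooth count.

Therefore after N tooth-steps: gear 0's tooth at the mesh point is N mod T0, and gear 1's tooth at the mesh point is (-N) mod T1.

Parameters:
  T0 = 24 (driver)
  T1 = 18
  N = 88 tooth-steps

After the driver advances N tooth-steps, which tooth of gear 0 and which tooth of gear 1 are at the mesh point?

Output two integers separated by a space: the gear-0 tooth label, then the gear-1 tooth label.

Gear 0 (driver, T0=24): tooth at mesh = N mod T0
  88 = 3 * 24 + 16, so 88 mod 24 = 16
  gear 0 tooth = 16
Gear 1 (driven, T1=18): tooth at mesh = (-N) mod T1
  88 = 4 * 18 + 16, so 88 mod 18 = 16
  (-88) mod 18 = (-16) mod 18 = 18 - 16 = 2
Mesh after 88 steps: gear-0 tooth 16 meets gear-1 tooth 2

Answer: 16 2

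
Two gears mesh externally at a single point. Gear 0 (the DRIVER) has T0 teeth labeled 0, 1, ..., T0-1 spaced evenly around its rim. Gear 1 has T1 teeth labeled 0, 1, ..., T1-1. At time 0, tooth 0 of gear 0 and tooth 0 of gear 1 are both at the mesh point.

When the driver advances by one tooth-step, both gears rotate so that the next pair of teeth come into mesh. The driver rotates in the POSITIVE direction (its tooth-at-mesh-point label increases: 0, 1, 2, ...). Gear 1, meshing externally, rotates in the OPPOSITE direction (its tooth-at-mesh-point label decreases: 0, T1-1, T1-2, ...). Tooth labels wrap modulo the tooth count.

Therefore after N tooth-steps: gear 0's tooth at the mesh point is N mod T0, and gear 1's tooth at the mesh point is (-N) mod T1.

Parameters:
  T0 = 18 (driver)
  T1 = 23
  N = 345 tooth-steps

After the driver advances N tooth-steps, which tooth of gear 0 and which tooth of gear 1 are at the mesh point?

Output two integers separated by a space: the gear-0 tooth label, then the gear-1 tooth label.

Gear 0 (driver, T0=18): tooth at mesh = N mod T0
  345 = 19 * 18 + 3, so 345 mod 18 = 3
  gear 0 tooth = 3
Gear 1 (driven, T1=23): tooth at mesh = (-N) mod T1
  345 = 15 * 23 + 0, so 345 mod 23 = 0
  (-345) mod 23 = 0
Mesh after 345 steps: gear-0 tooth 3 meets gear-1 tooth 0

Answer: 3 0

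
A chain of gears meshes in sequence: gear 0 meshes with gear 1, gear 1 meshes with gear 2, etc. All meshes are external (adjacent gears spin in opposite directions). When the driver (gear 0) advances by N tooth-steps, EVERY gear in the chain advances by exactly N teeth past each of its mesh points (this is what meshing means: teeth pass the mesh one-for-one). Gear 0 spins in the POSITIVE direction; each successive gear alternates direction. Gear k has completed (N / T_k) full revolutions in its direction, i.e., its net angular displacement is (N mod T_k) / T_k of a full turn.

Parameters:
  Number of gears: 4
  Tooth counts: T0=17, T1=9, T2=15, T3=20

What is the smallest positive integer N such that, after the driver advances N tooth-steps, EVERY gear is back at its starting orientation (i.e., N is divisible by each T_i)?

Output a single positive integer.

Gear k returns to start when N is a multiple of T_k.
All gears at start simultaneously when N is a common multiple of [17, 9, 15, 20]; the smallest such N is lcm(17, 9, 15, 20).
Start: lcm = T0 = 17
Fold in T1=9: gcd(17, 9) = 1; lcm(17, 9) = 17 * 9 / 1 = 153 / 1 = 153
Fold in T2=15: gcd(153, 15) = 3; lcm(153, 15) = 153 * 15 / 3 = 2295 / 3 = 765
Fold in T3=20: gcd(765, 20) = 5; lcm(765, 20) = 765 * 20 / 5 = 15300 / 5 = 3060
Full cycle length = 3060

Answer: 3060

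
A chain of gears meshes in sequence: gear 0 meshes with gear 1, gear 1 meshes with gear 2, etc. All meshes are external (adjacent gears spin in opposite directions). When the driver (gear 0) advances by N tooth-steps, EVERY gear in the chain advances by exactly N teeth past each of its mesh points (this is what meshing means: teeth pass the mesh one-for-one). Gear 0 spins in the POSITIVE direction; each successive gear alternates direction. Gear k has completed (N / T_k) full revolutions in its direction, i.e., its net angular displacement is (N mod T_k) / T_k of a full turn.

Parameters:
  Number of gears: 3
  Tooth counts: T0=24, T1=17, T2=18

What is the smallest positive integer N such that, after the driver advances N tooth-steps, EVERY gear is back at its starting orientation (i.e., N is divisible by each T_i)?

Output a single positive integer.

Answer: 1224

Derivation:
Gear k returns to start when N is a multiple of T_k.
All gears at start simultaneously when N is a common multiple of [24, 17, 18]; the smallest such N is lcm(24, 17, 18).
Start: lcm = T0 = 24
Fold in T1=17: gcd(24, 17) = 1; lcm(24, 17) = 24 * 17 / 1 = 408 / 1 = 408
Fold in T2=18: gcd(408, 18) = 6; lcm(408, 18) = 408 * 18 / 6 = 7344 / 6 = 1224
Full cycle length = 1224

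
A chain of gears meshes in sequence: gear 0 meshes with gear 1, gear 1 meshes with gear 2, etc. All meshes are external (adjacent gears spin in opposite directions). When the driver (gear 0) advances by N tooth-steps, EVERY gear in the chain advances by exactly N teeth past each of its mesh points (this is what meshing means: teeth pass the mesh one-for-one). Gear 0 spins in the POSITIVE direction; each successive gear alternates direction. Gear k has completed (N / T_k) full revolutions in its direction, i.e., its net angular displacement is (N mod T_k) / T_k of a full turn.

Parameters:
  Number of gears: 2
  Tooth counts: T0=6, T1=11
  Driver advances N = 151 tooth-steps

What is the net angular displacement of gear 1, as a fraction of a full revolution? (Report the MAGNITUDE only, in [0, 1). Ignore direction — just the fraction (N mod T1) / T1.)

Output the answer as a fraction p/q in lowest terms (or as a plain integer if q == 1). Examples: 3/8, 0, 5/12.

Chain of 2 gears, tooth counts: [6, 11]
  gear 0: T0=6, direction=positive, advance = 151 mod 6 = 1 teeth = 1/6 turn
  gear 1: T1=11, direction=negative, advance = 151 mod 11 = 8 teeth = 8/11 turn
Gear 1: 151 mod 11 = 8
Fraction = 8 / 11 = 8/11 (gcd(8,11)=1) = 8/11

Answer: 8/11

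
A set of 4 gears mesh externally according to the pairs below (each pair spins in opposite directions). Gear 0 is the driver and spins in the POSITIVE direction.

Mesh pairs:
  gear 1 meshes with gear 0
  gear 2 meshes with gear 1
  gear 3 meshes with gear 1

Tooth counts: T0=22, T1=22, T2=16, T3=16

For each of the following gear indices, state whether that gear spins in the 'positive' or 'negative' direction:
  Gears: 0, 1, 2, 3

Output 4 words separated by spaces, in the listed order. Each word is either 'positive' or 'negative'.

Answer: positive negative positive positive

Derivation:
Gear 0 (driver): positive (depth 0)
  gear 1: meshes with gear 0 -> depth 1 -> negative (opposite of gear 0)
  gear 2: meshes with gear 1 -> depth 2 -> positive (opposite of gear 1)
  gear 3: meshes with gear 1 -> depth 2 -> positive (opposite of gear 1)
Queried indices 0, 1, 2, 3 -> positive, negative, positive, positive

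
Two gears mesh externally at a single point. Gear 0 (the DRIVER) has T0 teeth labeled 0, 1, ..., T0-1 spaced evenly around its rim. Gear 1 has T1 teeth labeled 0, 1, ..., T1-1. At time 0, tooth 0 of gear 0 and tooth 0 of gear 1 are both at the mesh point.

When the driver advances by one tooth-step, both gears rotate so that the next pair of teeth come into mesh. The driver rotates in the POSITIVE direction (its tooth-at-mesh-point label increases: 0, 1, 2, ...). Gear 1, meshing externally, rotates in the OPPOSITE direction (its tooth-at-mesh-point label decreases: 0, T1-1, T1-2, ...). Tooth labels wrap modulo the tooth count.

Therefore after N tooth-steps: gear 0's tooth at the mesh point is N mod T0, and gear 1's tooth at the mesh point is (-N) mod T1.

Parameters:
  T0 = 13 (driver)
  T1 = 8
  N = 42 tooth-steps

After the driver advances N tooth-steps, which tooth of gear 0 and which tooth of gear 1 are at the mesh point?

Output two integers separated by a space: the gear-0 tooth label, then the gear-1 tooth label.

Answer: 3 6

Derivation:
Gear 0 (driver, T0=13): tooth at mesh = N mod T0
  42 = 3 * 13 + 3, so 42 mod 13 = 3
  gear 0 tooth = 3
Gear 1 (driven, T1=8): tooth at mesh = (-N) mod T1
  42 = 5 * 8 + 2, so 42 mod 8 = 2
  (-42) mod 8 = (-2) mod 8 = 8 - 2 = 6
Mesh after 42 steps: gear-0 tooth 3 meets gear-1 tooth 6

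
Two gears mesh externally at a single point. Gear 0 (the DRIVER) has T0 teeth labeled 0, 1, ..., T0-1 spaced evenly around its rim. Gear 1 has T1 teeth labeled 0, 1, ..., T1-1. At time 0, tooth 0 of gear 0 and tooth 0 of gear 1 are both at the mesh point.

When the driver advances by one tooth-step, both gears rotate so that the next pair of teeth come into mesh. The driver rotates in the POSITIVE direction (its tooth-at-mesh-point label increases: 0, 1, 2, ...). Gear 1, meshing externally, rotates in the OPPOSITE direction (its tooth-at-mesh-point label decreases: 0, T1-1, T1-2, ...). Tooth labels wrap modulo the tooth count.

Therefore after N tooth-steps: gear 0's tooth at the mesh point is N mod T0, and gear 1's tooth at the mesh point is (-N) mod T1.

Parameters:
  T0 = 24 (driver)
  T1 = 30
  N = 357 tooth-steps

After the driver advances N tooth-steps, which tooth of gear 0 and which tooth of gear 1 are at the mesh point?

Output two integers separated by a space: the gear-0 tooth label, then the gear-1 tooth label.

Answer: 21 3

Derivation:
Gear 0 (driver, T0=24): tooth at mesh = N mod T0
  357 = 14 * 24 + 21, so 357 mod 24 = 21
  gear 0 tooth = 21
Gear 1 (driven, T1=30): tooth at mesh = (-N) mod T1
  357 = 11 * 30 + 27, so 357 mod 30 = 27
  (-357) mod 30 = (-27) mod 30 = 30 - 27 = 3
Mesh after 357 steps: gear-0 tooth 21 meets gear-1 tooth 3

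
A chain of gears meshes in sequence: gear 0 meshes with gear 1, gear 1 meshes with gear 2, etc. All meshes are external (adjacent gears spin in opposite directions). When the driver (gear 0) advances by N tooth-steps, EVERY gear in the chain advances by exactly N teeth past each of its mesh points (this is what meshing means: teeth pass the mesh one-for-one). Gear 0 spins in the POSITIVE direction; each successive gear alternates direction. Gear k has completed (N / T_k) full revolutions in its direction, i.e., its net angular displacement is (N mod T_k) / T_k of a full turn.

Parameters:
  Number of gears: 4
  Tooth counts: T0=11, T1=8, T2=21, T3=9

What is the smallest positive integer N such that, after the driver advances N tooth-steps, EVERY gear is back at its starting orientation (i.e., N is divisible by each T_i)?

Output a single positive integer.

Answer: 5544

Derivation:
Gear k returns to start when N is a multiple of T_k.
All gears at start simultaneously when N is a common multiple of [11, 8, 21, 9]; the smallest such N is lcm(11, 8, 21, 9).
Start: lcm = T0 = 11
Fold in T1=8: gcd(11, 8) = 1; lcm(11, 8) = 11 * 8 / 1 = 88 / 1 = 88
Fold in T2=21: gcd(88, 21) = 1; lcm(88, 21) = 88 * 21 / 1 = 1848 / 1 = 1848
Fold in T3=9: gcd(1848, 9) = 3; lcm(1848, 9) = 1848 * 9 / 3 = 16632 / 3 = 5544
Full cycle length = 5544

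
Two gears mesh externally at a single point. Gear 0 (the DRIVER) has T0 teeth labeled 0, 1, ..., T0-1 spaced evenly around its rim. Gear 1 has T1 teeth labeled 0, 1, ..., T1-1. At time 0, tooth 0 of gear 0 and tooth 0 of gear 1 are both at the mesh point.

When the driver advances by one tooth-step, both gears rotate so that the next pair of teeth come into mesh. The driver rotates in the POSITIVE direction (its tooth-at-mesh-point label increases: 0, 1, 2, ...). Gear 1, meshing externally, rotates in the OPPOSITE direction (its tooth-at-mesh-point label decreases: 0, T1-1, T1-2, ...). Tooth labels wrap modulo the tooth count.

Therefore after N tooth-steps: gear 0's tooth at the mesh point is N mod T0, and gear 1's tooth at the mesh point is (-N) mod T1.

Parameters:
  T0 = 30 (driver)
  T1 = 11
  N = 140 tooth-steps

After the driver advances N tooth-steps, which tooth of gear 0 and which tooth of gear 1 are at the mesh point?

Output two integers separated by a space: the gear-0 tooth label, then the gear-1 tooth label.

Answer: 20 3

Derivation:
Gear 0 (driver, T0=30): tooth at mesh = N mod T0
  140 = 4 * 30 + 20, so 140 mod 30 = 20
  gear 0 tooth = 20
Gear 1 (driven, T1=11): tooth at mesh = (-N) mod T1
  140 = 12 * 11 + 8, so 140 mod 11 = 8
  (-140) mod 11 = (-8) mod 11 = 11 - 8 = 3
Mesh after 140 steps: gear-0 tooth 20 meets gear-1 tooth 3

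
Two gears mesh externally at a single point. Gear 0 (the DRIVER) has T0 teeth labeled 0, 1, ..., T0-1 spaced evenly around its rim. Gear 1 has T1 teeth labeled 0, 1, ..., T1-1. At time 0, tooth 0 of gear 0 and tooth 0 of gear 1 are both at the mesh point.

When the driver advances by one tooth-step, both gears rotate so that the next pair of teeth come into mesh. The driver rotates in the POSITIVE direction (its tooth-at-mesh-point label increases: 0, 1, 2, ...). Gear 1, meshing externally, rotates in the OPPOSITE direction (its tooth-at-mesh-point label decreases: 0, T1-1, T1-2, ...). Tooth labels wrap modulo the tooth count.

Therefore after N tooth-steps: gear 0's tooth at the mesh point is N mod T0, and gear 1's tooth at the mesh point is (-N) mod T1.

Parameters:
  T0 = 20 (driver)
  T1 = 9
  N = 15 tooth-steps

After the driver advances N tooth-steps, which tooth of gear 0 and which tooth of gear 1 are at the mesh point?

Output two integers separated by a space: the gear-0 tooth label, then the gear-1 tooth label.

Gear 0 (driver, T0=20): tooth at mesh = N mod T0
  15 = 0 * 20 + 15, so 15 mod 20 = 15
  gear 0 tooth = 15
Gear 1 (driven, T1=9): tooth at mesh = (-N) mod T1
  15 = 1 * 9 + 6, so 15 mod 9 = 6
  (-15) mod 9 = (-6) mod 9 = 9 - 6 = 3
Mesh after 15 steps: gear-0 tooth 15 meets gear-1 tooth 3

Answer: 15 3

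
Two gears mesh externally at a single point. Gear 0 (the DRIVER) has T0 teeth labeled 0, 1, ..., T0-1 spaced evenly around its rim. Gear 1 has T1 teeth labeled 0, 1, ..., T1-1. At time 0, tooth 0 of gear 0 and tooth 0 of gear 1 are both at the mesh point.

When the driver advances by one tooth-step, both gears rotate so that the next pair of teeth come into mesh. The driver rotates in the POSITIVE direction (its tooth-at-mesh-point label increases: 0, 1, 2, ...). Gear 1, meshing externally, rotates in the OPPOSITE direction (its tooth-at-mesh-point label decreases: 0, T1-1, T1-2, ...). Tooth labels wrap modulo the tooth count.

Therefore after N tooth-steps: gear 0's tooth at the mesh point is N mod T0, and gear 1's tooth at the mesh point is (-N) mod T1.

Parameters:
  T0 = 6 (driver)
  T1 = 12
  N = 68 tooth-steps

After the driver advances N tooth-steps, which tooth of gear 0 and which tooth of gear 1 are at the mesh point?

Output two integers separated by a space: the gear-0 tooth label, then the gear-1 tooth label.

Answer: 2 4

Derivation:
Gear 0 (driver, T0=6): tooth at mesh = N mod T0
  68 = 11 * 6 + 2, so 68 mod 6 = 2
  gear 0 tooth = 2
Gear 1 (driven, T1=12): tooth at mesh = (-N) mod T1
  68 = 5 * 12 + 8, so 68 mod 12 = 8
  (-68) mod 12 = (-8) mod 12 = 12 - 8 = 4
Mesh after 68 steps: gear-0 tooth 2 meets gear-1 tooth 4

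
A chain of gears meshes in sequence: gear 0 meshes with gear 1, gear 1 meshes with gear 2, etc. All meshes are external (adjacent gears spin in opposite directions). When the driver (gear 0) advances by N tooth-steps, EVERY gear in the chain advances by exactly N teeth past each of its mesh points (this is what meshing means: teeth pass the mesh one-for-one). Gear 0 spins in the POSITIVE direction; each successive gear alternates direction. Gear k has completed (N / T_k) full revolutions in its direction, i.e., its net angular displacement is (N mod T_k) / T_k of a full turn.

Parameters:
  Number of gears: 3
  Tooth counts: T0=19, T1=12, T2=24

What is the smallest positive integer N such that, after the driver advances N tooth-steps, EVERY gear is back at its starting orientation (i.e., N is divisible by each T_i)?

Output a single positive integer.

Answer: 456

Derivation:
Gear k returns to start when N is a multiple of T_k.
All gears at start simultaneously when N is a common multiple of [19, 12, 24]; the smallest such N is lcm(19, 12, 24).
Start: lcm = T0 = 19
Fold in T1=12: gcd(19, 12) = 1; lcm(19, 12) = 19 * 12 / 1 = 228 / 1 = 228
Fold in T2=24: gcd(228, 24) = 12; lcm(228, 24) = 228 * 24 / 12 = 5472 / 12 = 456
Full cycle length = 456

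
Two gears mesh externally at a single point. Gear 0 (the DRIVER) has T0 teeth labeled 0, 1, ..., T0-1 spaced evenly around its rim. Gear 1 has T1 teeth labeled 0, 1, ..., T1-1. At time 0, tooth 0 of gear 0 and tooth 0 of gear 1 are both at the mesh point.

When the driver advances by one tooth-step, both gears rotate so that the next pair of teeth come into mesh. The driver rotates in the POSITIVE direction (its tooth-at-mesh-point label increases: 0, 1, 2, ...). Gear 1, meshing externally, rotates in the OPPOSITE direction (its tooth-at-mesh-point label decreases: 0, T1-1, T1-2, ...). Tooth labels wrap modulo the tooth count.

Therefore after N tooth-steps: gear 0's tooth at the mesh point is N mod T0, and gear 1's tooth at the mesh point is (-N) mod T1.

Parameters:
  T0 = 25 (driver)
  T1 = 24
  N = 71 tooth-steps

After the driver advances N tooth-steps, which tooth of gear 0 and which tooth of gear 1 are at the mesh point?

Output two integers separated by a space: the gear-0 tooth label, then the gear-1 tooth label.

Gear 0 (driver, T0=25): tooth at mesh = N mod T0
  71 = 2 * 25 + 21, so 71 mod 25 = 21
  gear 0 tooth = 21
Gear 1 (driven, T1=24): tooth at mesh = (-N) mod T1
  71 = 2 * 24 + 23, so 71 mod 24 = 23
  (-71) mod 24 = (-23) mod 24 = 24 - 23 = 1
Mesh after 71 steps: gear-0 tooth 21 meets gear-1 tooth 1

Answer: 21 1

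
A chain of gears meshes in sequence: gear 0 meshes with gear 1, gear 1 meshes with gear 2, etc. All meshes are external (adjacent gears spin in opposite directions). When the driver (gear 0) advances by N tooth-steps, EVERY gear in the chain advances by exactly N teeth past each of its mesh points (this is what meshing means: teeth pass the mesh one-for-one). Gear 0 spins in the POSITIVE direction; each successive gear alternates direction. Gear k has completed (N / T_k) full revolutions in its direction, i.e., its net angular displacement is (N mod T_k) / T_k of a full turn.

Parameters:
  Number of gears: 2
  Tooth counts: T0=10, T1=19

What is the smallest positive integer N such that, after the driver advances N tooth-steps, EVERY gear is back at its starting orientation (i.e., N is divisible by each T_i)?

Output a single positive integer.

Answer: 190

Derivation:
Gear k returns to start when N is a multiple of T_k.
All gears at start simultaneously when N is a common multiple of [10, 19]; the smallest such N is lcm(10, 19).
Start: lcm = T0 = 10
Fold in T1=19: gcd(10, 19) = 1; lcm(10, 19) = 10 * 19 / 1 = 190 / 1 = 190
Full cycle length = 190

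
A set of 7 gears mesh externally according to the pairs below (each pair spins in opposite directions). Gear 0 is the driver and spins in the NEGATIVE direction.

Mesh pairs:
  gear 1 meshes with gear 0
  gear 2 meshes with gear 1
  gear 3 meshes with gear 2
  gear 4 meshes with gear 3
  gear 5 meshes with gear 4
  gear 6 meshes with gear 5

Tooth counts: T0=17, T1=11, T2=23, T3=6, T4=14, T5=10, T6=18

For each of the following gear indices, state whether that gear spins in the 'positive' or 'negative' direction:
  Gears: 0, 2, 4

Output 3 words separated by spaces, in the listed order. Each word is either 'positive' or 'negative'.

Gear 0 (driver): negative (depth 0)
  gear 1: meshes with gear 0 -> depth 1 -> positive (opposite of gear 0)
  gear 2: meshes with gear 1 -> depth 2 -> negative (opposite of gear 1)
  gear 3: meshes with gear 2 -> depth 3 -> positive (opposite of gear 2)
  gear 4: meshes with gear 3 -> depth 4 -> negative (opposite of gear 3)
  gear 5: meshes with gear 4 -> depth 5 -> positive (opposite of gear 4)
  gear 6: meshes with gear 5 -> depth 6 -> negative (opposite of gear 5)
Queried indices 0, 2, 4 -> negative, negative, negative

Answer: negative negative negative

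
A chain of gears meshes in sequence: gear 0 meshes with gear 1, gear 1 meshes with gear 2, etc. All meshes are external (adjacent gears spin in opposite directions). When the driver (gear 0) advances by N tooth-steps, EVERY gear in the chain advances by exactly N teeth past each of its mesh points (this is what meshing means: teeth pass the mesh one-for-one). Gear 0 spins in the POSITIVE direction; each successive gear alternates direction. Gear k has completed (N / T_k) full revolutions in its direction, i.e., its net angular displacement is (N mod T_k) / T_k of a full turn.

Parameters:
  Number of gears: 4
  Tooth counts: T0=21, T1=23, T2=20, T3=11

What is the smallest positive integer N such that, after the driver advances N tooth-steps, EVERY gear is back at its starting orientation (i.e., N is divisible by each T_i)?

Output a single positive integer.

Answer: 106260

Derivation:
Gear k returns to start when N is a multiple of T_k.
All gears at start simultaneously when N is a common multiple of [21, 23, 20, 11]; the smallest such N is lcm(21, 23, 20, 11).
Start: lcm = T0 = 21
Fold in T1=23: gcd(21, 23) = 1; lcm(21, 23) = 21 * 23 / 1 = 483 / 1 = 483
Fold in T2=20: gcd(483, 20) = 1; lcm(483, 20) = 483 * 20 / 1 = 9660 / 1 = 9660
Fold in T3=11: gcd(9660, 11) = 1; lcm(9660, 11) = 9660 * 11 / 1 = 106260 / 1 = 106260
Full cycle length = 106260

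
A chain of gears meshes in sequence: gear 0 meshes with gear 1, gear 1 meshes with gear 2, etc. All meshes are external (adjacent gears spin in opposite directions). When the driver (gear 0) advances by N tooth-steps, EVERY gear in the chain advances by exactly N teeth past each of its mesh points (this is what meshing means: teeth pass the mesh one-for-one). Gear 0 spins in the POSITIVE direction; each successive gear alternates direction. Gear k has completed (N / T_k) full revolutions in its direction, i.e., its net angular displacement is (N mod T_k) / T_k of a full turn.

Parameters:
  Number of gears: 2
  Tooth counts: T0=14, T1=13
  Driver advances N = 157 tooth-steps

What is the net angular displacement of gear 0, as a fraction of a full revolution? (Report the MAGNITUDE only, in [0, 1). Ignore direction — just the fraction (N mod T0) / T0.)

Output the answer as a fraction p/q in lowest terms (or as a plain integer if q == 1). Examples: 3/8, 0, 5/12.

Chain of 2 gears, tooth counts: [14, 13]
  gear 0: T0=14, direction=positive, advance = 157 mod 14 = 3 teeth = 3/14 turn
  gear 1: T1=13, direction=negative, advance = 157 mod 13 = 1 teeth = 1/13 turn
Gear 0: 157 mod 14 = 3
Fraction = 3 / 14 = 3/14 (gcd(3,14)=1) = 3/14

Answer: 3/14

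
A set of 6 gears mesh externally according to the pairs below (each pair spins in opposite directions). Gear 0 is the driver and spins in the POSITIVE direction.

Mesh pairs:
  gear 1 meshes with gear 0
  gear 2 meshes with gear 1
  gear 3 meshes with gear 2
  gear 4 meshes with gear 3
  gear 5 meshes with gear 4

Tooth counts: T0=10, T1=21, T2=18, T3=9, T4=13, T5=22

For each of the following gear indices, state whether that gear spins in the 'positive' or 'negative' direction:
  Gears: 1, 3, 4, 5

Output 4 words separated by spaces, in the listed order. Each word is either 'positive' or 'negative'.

Gear 0 (driver): positive (depth 0)
  gear 1: meshes with gear 0 -> depth 1 -> negative (opposite of gear 0)
  gear 2: meshes with gear 1 -> depth 2 -> positive (opposite of gear 1)
  gear 3: meshes with gear 2 -> depth 3 -> negative (opposite of gear 2)
  gear 4: meshes with gear 3 -> depth 4 -> positive (opposite of gear 3)
  gear 5: meshes with gear 4 -> depth 5 -> negative (opposite of gear 4)
Queried indices 1, 3, 4, 5 -> negative, negative, positive, negative

Answer: negative negative positive negative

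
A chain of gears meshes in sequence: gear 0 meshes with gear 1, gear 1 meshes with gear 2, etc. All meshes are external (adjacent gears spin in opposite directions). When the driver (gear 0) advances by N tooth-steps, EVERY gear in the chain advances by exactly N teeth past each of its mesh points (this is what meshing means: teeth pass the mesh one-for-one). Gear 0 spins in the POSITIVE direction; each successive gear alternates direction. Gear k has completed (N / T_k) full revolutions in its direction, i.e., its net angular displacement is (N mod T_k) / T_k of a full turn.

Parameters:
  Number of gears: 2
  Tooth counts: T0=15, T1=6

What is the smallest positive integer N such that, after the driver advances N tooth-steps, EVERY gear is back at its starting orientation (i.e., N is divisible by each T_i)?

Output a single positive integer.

Answer: 30

Derivation:
Gear k returns to start when N is a multiple of T_k.
All gears at start simultaneously when N is a common multiple of [15, 6]; the smallest such N is lcm(15, 6).
Start: lcm = T0 = 15
Fold in T1=6: gcd(15, 6) = 3; lcm(15, 6) = 15 * 6 / 3 = 90 / 3 = 30
Full cycle length = 30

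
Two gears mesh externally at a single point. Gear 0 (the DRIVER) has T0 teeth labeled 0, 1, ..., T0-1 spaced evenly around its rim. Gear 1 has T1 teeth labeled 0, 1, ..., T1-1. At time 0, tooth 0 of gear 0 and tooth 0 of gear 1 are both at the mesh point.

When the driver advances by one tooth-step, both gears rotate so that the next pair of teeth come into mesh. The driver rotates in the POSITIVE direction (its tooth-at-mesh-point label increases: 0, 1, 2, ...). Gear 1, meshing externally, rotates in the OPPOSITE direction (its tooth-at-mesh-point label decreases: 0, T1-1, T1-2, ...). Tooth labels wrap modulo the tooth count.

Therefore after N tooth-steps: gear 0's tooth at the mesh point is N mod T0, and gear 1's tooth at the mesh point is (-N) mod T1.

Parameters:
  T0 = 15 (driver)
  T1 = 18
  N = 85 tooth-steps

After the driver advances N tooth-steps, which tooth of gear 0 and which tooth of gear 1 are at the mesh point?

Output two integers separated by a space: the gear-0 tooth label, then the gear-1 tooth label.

Answer: 10 5

Derivation:
Gear 0 (driver, T0=15): tooth at mesh = N mod T0
  85 = 5 * 15 + 10, so 85 mod 15 = 10
  gear 0 tooth = 10
Gear 1 (driven, T1=18): tooth at mesh = (-N) mod T1
  85 = 4 * 18 + 13, so 85 mod 18 = 13
  (-85) mod 18 = (-13) mod 18 = 18 - 13 = 5
Mesh after 85 steps: gear-0 tooth 10 meets gear-1 tooth 5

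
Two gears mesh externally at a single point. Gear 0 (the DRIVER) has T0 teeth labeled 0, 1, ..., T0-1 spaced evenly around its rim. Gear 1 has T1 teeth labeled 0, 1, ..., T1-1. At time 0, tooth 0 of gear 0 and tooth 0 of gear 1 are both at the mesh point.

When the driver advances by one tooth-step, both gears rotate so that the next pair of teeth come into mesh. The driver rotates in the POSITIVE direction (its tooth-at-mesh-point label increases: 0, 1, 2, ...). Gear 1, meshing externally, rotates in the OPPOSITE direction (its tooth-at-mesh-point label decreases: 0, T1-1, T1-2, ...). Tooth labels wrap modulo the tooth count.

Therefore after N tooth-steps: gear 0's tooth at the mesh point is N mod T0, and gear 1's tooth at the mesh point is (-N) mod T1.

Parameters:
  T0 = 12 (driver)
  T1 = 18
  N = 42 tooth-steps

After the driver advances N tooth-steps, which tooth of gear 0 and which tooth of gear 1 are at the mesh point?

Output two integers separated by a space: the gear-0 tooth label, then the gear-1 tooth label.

Gear 0 (driver, T0=12): tooth at mesh = N mod T0
  42 = 3 * 12 + 6, so 42 mod 12 = 6
  gear 0 tooth = 6
Gear 1 (driven, T1=18): tooth at mesh = (-N) mod T1
  42 = 2 * 18 + 6, so 42 mod 18 = 6
  (-42) mod 18 = (-6) mod 18 = 18 - 6 = 12
Mesh after 42 steps: gear-0 tooth 6 meets gear-1 tooth 12

Answer: 6 12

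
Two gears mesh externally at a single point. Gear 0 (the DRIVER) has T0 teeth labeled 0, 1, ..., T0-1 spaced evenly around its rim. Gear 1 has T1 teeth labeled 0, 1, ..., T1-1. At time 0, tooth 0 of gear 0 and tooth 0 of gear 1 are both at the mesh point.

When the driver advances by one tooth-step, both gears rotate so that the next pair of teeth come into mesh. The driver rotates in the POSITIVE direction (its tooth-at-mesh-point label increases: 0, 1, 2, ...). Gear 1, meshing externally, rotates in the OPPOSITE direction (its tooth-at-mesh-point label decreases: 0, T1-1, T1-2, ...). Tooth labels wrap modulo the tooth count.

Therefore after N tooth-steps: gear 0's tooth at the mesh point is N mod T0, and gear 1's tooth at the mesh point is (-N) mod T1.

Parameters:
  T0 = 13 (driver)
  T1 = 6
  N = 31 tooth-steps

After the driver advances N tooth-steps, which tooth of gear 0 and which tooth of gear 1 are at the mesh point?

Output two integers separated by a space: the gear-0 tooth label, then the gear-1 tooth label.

Gear 0 (driver, T0=13): tooth at mesh = N mod T0
  31 = 2 * 13 + 5, so 31 mod 13 = 5
  gear 0 tooth = 5
Gear 1 (driven, T1=6): tooth at mesh = (-N) mod T1
  31 = 5 * 6 + 1, so 31 mod 6 = 1
  (-31) mod 6 = (-1) mod 6 = 6 - 1 = 5
Mesh after 31 steps: gear-0 tooth 5 meets gear-1 tooth 5

Answer: 5 5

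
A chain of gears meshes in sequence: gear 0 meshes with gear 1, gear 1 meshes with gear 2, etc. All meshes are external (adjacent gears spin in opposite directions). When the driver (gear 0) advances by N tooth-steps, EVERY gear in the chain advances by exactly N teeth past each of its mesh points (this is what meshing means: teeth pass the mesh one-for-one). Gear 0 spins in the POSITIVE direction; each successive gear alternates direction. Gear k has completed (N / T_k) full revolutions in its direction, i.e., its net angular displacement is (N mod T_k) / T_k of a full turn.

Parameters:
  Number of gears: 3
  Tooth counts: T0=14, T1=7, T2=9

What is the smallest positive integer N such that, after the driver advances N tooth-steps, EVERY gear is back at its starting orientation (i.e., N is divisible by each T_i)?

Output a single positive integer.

Answer: 126

Derivation:
Gear k returns to start when N is a multiple of T_k.
All gears at start simultaneously when N is a common multiple of [14, 7, 9]; the smallest such N is lcm(14, 7, 9).
Start: lcm = T0 = 14
Fold in T1=7: gcd(14, 7) = 7; lcm(14, 7) = 14 * 7 / 7 = 98 / 7 = 14
Fold in T2=9: gcd(14, 9) = 1; lcm(14, 9) = 14 * 9 / 1 = 126 / 1 = 126
Full cycle length = 126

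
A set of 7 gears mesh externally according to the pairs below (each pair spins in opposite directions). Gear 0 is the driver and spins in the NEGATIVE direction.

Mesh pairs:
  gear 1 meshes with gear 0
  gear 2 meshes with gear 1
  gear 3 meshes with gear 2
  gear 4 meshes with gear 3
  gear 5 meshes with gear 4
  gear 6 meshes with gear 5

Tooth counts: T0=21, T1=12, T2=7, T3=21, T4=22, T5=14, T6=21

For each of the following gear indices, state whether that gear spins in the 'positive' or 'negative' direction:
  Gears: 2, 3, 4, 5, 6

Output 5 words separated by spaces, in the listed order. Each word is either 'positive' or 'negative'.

Answer: negative positive negative positive negative

Derivation:
Gear 0 (driver): negative (depth 0)
  gear 1: meshes with gear 0 -> depth 1 -> positive (opposite of gear 0)
  gear 2: meshes with gear 1 -> depth 2 -> negative (opposite of gear 1)
  gear 3: meshes with gear 2 -> depth 3 -> positive (opposite of gear 2)
  gear 4: meshes with gear 3 -> depth 4 -> negative (opposite of gear 3)
  gear 5: meshes with gear 4 -> depth 5 -> positive (opposite of gear 4)
  gear 6: meshes with gear 5 -> depth 6 -> negative (opposite of gear 5)
Queried indices 2, 3, 4, 5, 6 -> negative, positive, negative, positive, negative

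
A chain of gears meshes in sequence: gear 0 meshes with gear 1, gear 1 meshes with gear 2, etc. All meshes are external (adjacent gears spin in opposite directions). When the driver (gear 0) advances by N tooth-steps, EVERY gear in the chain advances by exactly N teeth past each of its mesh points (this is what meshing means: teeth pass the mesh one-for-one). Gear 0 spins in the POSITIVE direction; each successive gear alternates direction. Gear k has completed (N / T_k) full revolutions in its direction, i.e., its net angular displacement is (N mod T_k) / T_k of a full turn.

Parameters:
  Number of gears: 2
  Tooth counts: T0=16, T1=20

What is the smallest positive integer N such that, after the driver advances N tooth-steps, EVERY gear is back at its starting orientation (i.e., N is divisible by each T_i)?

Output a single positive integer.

Gear k returns to start when N is a multiple of T_k.
All gears at start simultaneously when N is a common multiple of [16, 20]; the smallest such N is lcm(16, 20).
Start: lcm = T0 = 16
Fold in T1=20: gcd(16, 20) = 4; lcm(16, 20) = 16 * 20 / 4 = 320 / 4 = 80
Full cycle length = 80

Answer: 80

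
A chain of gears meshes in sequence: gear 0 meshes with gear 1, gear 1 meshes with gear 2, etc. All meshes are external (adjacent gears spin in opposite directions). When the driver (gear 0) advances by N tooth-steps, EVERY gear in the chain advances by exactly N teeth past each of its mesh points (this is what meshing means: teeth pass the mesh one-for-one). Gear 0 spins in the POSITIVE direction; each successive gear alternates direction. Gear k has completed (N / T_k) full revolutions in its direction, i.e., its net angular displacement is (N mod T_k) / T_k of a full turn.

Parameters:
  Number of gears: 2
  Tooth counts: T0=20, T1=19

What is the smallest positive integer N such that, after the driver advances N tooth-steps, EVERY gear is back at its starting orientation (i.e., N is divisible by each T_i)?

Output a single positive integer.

Gear k returns to start when N is a multiple of T_k.
All gears at start simultaneously when N is a common multiple of [20, 19]; the smallest such N is lcm(20, 19).
Start: lcm = T0 = 20
Fold in T1=19: gcd(20, 19) = 1; lcm(20, 19) = 20 * 19 / 1 = 380 / 1 = 380
Full cycle length = 380

Answer: 380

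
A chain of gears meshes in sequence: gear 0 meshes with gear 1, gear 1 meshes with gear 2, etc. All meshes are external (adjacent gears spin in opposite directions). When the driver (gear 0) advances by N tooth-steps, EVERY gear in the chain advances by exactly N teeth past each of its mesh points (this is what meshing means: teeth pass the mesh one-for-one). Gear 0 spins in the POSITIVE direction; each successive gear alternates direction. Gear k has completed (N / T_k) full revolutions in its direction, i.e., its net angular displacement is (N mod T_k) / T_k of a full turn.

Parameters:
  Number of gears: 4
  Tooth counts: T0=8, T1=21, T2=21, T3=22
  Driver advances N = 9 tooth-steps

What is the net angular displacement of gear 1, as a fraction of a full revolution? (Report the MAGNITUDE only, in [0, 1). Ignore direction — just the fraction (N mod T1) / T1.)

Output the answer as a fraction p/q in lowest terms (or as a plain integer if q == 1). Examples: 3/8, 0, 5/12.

Answer: 3/7

Derivation:
Chain of 4 gears, tooth counts: [8, 21, 21, 22]
  gear 0: T0=8, direction=positive, advance = 9 mod 8 = 1 teeth = 1/8 turn
  gear 1: T1=21, direction=negative, advance = 9 mod 21 = 9 teeth = 9/21 turn
  gear 2: T2=21, direction=positive, advance = 9 mod 21 = 9 teeth = 9/21 turn
  gear 3: T3=22, direction=negative, advance = 9 mod 22 = 9 teeth = 9/22 turn
Gear 1: 9 mod 21 = 9
Fraction = 9 / 21 = 3/7 (gcd(9,21)=3) = 3/7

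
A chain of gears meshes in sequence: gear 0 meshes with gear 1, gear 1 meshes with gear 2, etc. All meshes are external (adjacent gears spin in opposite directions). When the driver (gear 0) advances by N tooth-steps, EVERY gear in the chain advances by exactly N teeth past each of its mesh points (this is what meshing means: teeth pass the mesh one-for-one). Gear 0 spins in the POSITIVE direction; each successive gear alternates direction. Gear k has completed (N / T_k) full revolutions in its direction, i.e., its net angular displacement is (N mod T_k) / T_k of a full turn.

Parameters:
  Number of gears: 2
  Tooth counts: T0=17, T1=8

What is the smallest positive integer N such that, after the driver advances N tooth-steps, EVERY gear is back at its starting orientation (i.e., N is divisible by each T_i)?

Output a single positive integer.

Answer: 136

Derivation:
Gear k returns to start when N is a multiple of T_k.
All gears at start simultaneously when N is a common multiple of [17, 8]; the smallest such N is lcm(17, 8).
Start: lcm = T0 = 17
Fold in T1=8: gcd(17, 8) = 1; lcm(17, 8) = 17 * 8 / 1 = 136 / 1 = 136
Full cycle length = 136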